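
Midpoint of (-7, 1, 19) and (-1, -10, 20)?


Midpoint = ((-7+-1)/2, (1+-10)/2, (19+20)/2) = (-4, -4.5, 19.5)

(-4, -4.5, 19.5)


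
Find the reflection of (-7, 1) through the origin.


Reflection through origin: (x, y) -> (-x, -y)
(-7, 1) -> (7, -1)

(7, -1)


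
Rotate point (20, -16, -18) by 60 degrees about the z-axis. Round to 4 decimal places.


x' = 20*cos(60) - -16*sin(60) = 23.8564
y' = 20*sin(60) + -16*cos(60) = 9.3205
z' = -18

(23.8564, 9.3205, -18)


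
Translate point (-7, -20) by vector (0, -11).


Translation: (x+dx, y+dy) = (-7+0, -20+-11) = (-7, -31)

(-7, -31)


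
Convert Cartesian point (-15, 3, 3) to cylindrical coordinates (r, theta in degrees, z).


r = sqrt((-15)^2 + 3^2) = 15.2971
theta = atan2(3, -15) = 168.6901 deg
z = 3

r = 15.2971, theta = 168.6901 deg, z = 3


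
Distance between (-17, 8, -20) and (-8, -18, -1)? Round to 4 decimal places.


d = sqrt((-8--17)^2 + (-18-8)^2 + (-1--20)^2) = 33.4365

33.4365


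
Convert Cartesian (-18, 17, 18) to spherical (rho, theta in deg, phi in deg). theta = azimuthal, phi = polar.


rho = sqrt((-18)^2 + 17^2 + 18^2) = 30.6105
theta = atan2(17, -18) = 136.6366 deg
phi = acos(18/30.6105) = 53.9824 deg

rho = 30.6105, theta = 136.6366 deg, phi = 53.9824 deg


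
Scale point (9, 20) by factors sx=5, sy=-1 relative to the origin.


Scaling: (x*sx, y*sy) = (9*5, 20*-1) = (45, -20)

(45, -20)


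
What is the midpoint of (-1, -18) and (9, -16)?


Midpoint = ((-1+9)/2, (-18+-16)/2) = (4, -17)

(4, -17)


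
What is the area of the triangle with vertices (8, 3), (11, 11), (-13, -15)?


Area = |x1(y2-y3) + x2(y3-y1) + x3(y1-y2)| / 2
= |8*(11--15) + 11*(-15-3) + -13*(3-11)| / 2
= 57

57


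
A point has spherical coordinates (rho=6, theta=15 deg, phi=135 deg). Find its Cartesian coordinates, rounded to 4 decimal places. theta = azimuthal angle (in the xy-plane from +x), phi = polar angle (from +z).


x = 6 * sin(135) * cos(15) = 4.0981
y = 6 * sin(135) * sin(15) = 1.0981
z = 6 * cos(135) = -4.2426

(4.0981, 1.0981, -4.2426)


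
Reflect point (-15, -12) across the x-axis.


Reflection across x-axis: (x, y) -> (x, -y)
(-15, -12) -> (-15, 12)

(-15, 12)


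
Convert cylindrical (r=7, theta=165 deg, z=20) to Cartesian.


x = 7 * cos(165) = -6.7615
y = 7 * sin(165) = 1.8117
z = 20

(-6.7615, 1.8117, 20)


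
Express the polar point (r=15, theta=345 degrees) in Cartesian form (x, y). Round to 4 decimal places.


x = 15 * cos(345) = 14.4889
y = 15 * sin(345) = -3.8823

(14.4889, -3.8823)


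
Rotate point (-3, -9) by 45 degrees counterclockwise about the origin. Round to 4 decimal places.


x' = -3*cos(45) - -9*sin(45) = 4.2426
y' = -3*sin(45) + -9*cos(45) = -8.4853

(4.2426, -8.4853)


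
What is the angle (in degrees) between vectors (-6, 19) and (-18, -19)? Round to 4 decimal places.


dot = -6*-18 + 19*-19 = -253
|u| = 19.9249, |v| = 26.1725
cos(angle) = -0.4852
angle = 119.0226 degrees

119.0226 degrees


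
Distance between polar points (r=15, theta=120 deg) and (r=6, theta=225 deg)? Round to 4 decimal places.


d = sqrt(r1^2 + r2^2 - 2*r1*r2*cos(t2-t1))
d = sqrt(15^2 + 6^2 - 2*15*6*cos(225-120)) = 17.5382

17.5382


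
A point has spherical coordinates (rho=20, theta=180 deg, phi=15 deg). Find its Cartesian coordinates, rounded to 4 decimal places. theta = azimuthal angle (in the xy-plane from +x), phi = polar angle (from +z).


x = 20 * sin(15) * cos(180) = -5.1764
y = 20 * sin(15) * sin(180) = 0
z = 20 * cos(15) = 19.3185

(-5.1764, 0, 19.3185)


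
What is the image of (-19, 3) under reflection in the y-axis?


Reflection across y-axis: (x, y) -> (-x, y)
(-19, 3) -> (19, 3)

(19, 3)


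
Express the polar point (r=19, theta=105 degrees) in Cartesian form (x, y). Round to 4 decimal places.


x = 19 * cos(105) = -4.9176
y = 19 * sin(105) = 18.3526

(-4.9176, 18.3526)


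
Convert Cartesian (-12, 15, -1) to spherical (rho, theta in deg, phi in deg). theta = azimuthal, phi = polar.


rho = sqrt((-12)^2 + 15^2 + (-1)^2) = 19.2354
theta = atan2(15, -12) = 128.6598 deg
phi = acos(-1/19.2354) = 92.98 deg

rho = 19.2354, theta = 128.6598 deg, phi = 92.98 deg


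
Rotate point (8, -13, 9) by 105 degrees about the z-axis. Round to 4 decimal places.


x' = 8*cos(105) - -13*sin(105) = 10.4865
y' = 8*sin(105) + -13*cos(105) = 11.0921
z' = 9

(10.4865, 11.0921, 9)


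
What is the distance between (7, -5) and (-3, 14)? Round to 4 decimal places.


d = sqrt((-3-7)^2 + (14--5)^2) = 21.4709

21.4709


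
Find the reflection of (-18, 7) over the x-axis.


Reflection across x-axis: (x, y) -> (x, -y)
(-18, 7) -> (-18, -7)

(-18, -7)


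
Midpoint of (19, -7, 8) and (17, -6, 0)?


Midpoint = ((19+17)/2, (-7+-6)/2, (8+0)/2) = (18, -6.5, 4)

(18, -6.5, 4)


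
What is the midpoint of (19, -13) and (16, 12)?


Midpoint = ((19+16)/2, (-13+12)/2) = (17.5, -0.5)

(17.5, -0.5)


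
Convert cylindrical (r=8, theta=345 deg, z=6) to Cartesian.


x = 8 * cos(345) = 7.7274
y = 8 * sin(345) = -2.0706
z = 6

(7.7274, -2.0706, 6)


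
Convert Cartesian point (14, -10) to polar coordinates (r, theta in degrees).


r = sqrt(14^2 + (-10)^2) = 17.2047
theta = atan2(-10, 14) = 324.4623 degrees

r = 17.2047, theta = 324.4623 degrees


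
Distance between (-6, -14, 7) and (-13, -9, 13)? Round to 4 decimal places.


d = sqrt((-13--6)^2 + (-9--14)^2 + (13-7)^2) = 10.4881

10.4881


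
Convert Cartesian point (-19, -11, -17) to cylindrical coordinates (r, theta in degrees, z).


r = sqrt((-19)^2 + (-11)^2) = 21.9545
theta = atan2(-11, -19) = 210.0686 deg
z = -17

r = 21.9545, theta = 210.0686 deg, z = -17


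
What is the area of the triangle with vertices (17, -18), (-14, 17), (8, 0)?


Area = |x1(y2-y3) + x2(y3-y1) + x3(y1-y2)| / 2
= |17*(17-0) + -14*(0--18) + 8*(-18-17)| / 2
= 121.5

121.5


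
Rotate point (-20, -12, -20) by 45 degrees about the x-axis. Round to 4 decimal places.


x' = -20
y' = -12*cos(45) - -20*sin(45) = 5.6569
z' = -12*sin(45) + -20*cos(45) = -22.6274

(-20, 5.6569, -22.6274)


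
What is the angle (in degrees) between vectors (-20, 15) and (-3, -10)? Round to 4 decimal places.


dot = -20*-3 + 15*-10 = -90
|u| = 25, |v| = 10.4403
cos(angle) = -0.3448
angle = 110.1707 degrees

110.1707 degrees


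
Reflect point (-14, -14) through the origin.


Reflection through origin: (x, y) -> (-x, -y)
(-14, -14) -> (14, 14)

(14, 14)


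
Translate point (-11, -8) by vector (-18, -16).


Translation: (x+dx, y+dy) = (-11+-18, -8+-16) = (-29, -24)

(-29, -24)


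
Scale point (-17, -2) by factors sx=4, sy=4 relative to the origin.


Scaling: (x*sx, y*sy) = (-17*4, -2*4) = (-68, -8)

(-68, -8)


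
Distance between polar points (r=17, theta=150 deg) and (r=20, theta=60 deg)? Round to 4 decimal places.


d = sqrt(r1^2 + r2^2 - 2*r1*r2*cos(t2-t1))
d = sqrt(17^2 + 20^2 - 2*17*20*cos(60-150)) = 26.2488

26.2488


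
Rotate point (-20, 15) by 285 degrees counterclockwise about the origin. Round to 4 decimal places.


x' = -20*cos(285) - 15*sin(285) = 9.3125
y' = -20*sin(285) + 15*cos(285) = 23.2008

(9.3125, 23.2008)


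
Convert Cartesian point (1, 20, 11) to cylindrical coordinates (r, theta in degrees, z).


r = sqrt(1^2 + 20^2) = 20.025
theta = atan2(20, 1) = 87.1376 deg
z = 11

r = 20.025, theta = 87.1376 deg, z = 11


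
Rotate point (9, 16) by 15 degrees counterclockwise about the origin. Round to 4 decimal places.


x' = 9*cos(15) - 16*sin(15) = 4.5522
y' = 9*sin(15) + 16*cos(15) = 17.7842

(4.5522, 17.7842)


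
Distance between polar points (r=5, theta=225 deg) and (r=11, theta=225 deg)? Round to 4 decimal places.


d = sqrt(r1^2 + r2^2 - 2*r1*r2*cos(t2-t1))
d = sqrt(5^2 + 11^2 - 2*5*11*cos(225-225)) = 6

6


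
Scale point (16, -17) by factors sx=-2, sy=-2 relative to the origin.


Scaling: (x*sx, y*sy) = (16*-2, -17*-2) = (-32, 34)

(-32, 34)


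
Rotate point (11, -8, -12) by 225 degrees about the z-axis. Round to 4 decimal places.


x' = 11*cos(225) - -8*sin(225) = -13.435
y' = 11*sin(225) + -8*cos(225) = -2.1213
z' = -12

(-13.435, -2.1213, -12)


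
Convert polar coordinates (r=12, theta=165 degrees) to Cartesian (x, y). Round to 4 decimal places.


x = 12 * cos(165) = -11.5911
y = 12 * sin(165) = 3.1058

(-11.5911, 3.1058)


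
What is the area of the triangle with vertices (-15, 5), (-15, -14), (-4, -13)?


Area = |x1(y2-y3) + x2(y3-y1) + x3(y1-y2)| / 2
= |-15*(-14--13) + -15*(-13-5) + -4*(5--14)| / 2
= 104.5

104.5


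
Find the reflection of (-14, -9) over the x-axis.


Reflection across x-axis: (x, y) -> (x, -y)
(-14, -9) -> (-14, 9)

(-14, 9)


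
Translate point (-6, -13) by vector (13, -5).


Translation: (x+dx, y+dy) = (-6+13, -13+-5) = (7, -18)

(7, -18)


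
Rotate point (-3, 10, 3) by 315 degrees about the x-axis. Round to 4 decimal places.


x' = -3
y' = 10*cos(315) - 3*sin(315) = 9.1924
z' = 10*sin(315) + 3*cos(315) = -4.9497

(-3, 9.1924, -4.9497)


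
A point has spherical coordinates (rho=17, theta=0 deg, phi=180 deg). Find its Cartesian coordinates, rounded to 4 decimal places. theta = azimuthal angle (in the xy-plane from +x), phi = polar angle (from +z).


x = 17 * sin(180) * cos(0) = 0
y = 17 * sin(180) * sin(0) = 0
z = 17 * cos(180) = -17

(0, 0, -17)


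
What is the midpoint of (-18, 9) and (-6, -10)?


Midpoint = ((-18+-6)/2, (9+-10)/2) = (-12, -0.5)

(-12, -0.5)


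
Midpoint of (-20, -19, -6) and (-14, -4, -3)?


Midpoint = ((-20+-14)/2, (-19+-4)/2, (-6+-3)/2) = (-17, -11.5, -4.5)

(-17, -11.5, -4.5)


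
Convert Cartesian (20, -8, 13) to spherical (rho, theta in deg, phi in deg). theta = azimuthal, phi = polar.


rho = sqrt(20^2 + (-8)^2 + 13^2) = 25.1595
theta = atan2(-8, 20) = 338.1986 deg
phi = acos(13/25.1595) = 58.8886 deg

rho = 25.1595, theta = 338.1986 deg, phi = 58.8886 deg


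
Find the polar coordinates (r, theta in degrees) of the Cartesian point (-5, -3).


r = sqrt((-5)^2 + (-3)^2) = 5.831
theta = atan2(-3, -5) = 210.9638 degrees

r = 5.831, theta = 210.9638 degrees


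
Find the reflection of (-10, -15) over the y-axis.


Reflection across y-axis: (x, y) -> (-x, y)
(-10, -15) -> (10, -15)

(10, -15)


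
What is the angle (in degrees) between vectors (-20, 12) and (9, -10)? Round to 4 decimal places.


dot = -20*9 + 12*-10 = -300
|u| = 23.3238, |v| = 13.4536
cos(angle) = -0.9561
angle = 162.951 degrees

162.951 degrees


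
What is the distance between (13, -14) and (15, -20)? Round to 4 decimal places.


d = sqrt((15-13)^2 + (-20--14)^2) = 6.3246

6.3246


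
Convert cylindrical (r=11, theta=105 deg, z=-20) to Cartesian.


x = 11 * cos(105) = -2.847
y = 11 * sin(105) = 10.6252
z = -20

(-2.847, 10.6252, -20)


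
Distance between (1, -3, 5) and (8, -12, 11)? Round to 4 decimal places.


d = sqrt((8-1)^2 + (-12--3)^2 + (11-5)^2) = 12.8841

12.8841


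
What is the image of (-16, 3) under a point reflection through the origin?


Reflection through origin: (x, y) -> (-x, -y)
(-16, 3) -> (16, -3)

(16, -3)


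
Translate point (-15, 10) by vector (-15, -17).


Translation: (x+dx, y+dy) = (-15+-15, 10+-17) = (-30, -7)

(-30, -7)


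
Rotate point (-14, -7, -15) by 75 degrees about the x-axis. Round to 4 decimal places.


x' = -14
y' = -7*cos(75) - -15*sin(75) = 12.6772
z' = -7*sin(75) + -15*cos(75) = -10.6438

(-14, 12.6772, -10.6438)


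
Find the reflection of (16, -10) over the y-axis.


Reflection across y-axis: (x, y) -> (-x, y)
(16, -10) -> (-16, -10)

(-16, -10)


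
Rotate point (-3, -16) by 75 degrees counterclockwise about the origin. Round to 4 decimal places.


x' = -3*cos(75) - -16*sin(75) = 14.6784
y' = -3*sin(75) + -16*cos(75) = -7.0389

(14.6784, -7.0389)


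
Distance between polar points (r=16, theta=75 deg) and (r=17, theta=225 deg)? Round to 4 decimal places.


d = sqrt(r1^2 + r2^2 - 2*r1*r2*cos(t2-t1))
d = sqrt(16^2 + 17^2 - 2*16*17*cos(225-75)) = 31.8766

31.8766


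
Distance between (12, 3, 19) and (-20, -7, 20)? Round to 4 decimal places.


d = sqrt((-20-12)^2 + (-7-3)^2 + (20-19)^2) = 33.541

33.541


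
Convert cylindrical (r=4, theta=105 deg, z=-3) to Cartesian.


x = 4 * cos(105) = -1.0353
y = 4 * sin(105) = 3.8637
z = -3

(-1.0353, 3.8637, -3)


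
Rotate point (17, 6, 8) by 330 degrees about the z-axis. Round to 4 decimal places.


x' = 17*cos(330) - 6*sin(330) = 17.7224
y' = 17*sin(330) + 6*cos(330) = -3.3038
z' = 8

(17.7224, -3.3038, 8)


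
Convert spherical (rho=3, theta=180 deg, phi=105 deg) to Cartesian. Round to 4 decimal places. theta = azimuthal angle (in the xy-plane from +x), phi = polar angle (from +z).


x = 3 * sin(105) * cos(180) = -2.8978
y = 3 * sin(105) * sin(180) = 0
z = 3 * cos(105) = -0.7765

(-2.8978, 0, -0.7765)


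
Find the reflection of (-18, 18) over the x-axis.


Reflection across x-axis: (x, y) -> (x, -y)
(-18, 18) -> (-18, -18)

(-18, -18)


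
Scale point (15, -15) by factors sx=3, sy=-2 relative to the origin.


Scaling: (x*sx, y*sy) = (15*3, -15*-2) = (45, 30)

(45, 30)


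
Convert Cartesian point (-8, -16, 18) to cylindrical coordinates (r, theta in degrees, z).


r = sqrt((-8)^2 + (-16)^2) = 17.8885
theta = atan2(-16, -8) = 243.4349 deg
z = 18

r = 17.8885, theta = 243.4349 deg, z = 18


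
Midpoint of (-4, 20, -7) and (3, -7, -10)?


Midpoint = ((-4+3)/2, (20+-7)/2, (-7+-10)/2) = (-0.5, 6.5, -8.5)

(-0.5, 6.5, -8.5)


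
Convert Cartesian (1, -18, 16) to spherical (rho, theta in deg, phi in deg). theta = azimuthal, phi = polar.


rho = sqrt(1^2 + (-18)^2 + 16^2) = 24.1039
theta = atan2(-18, 1) = 273.1798 deg
phi = acos(16/24.1039) = 48.4103 deg

rho = 24.1039, theta = 273.1798 deg, phi = 48.4103 deg


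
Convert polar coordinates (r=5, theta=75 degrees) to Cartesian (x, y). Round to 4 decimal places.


x = 5 * cos(75) = 1.2941
y = 5 * sin(75) = 4.8296

(1.2941, 4.8296)


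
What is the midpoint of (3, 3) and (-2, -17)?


Midpoint = ((3+-2)/2, (3+-17)/2) = (0.5, -7)

(0.5, -7)


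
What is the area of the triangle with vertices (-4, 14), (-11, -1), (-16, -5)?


Area = |x1(y2-y3) + x2(y3-y1) + x3(y1-y2)| / 2
= |-4*(-1--5) + -11*(-5-14) + -16*(14--1)| / 2
= 23.5

23.5


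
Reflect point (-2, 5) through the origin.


Reflection through origin: (x, y) -> (-x, -y)
(-2, 5) -> (2, -5)

(2, -5)


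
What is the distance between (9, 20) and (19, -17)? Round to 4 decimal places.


d = sqrt((19-9)^2 + (-17-20)^2) = 38.3275

38.3275


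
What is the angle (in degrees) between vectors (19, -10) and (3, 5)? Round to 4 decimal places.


dot = 19*3 + -10*5 = 7
|u| = 21.4709, |v| = 5.831
cos(angle) = 0.0559
angle = 86.7948 degrees

86.7948 degrees


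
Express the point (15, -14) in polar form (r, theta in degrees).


r = sqrt(15^2 + (-14)^2) = 20.5183
theta = atan2(-14, 15) = 316.9749 degrees

r = 20.5183, theta = 316.9749 degrees


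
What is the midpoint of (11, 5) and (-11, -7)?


Midpoint = ((11+-11)/2, (5+-7)/2) = (0, -1)

(0, -1)


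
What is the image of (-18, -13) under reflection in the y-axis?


Reflection across y-axis: (x, y) -> (-x, y)
(-18, -13) -> (18, -13)

(18, -13)


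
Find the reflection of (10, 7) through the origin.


Reflection through origin: (x, y) -> (-x, -y)
(10, 7) -> (-10, -7)

(-10, -7)


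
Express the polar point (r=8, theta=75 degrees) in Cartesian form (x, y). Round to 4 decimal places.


x = 8 * cos(75) = 2.0706
y = 8 * sin(75) = 7.7274

(2.0706, 7.7274)


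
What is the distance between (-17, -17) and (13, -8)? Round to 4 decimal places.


d = sqrt((13--17)^2 + (-8--17)^2) = 31.3209

31.3209


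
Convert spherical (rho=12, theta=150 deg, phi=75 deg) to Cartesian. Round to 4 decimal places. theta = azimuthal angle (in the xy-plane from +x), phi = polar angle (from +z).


x = 12 * sin(75) * cos(150) = -10.0382
y = 12 * sin(75) * sin(150) = 5.7956
z = 12 * cos(75) = 3.1058

(-10.0382, 5.7956, 3.1058)


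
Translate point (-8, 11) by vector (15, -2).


Translation: (x+dx, y+dy) = (-8+15, 11+-2) = (7, 9)

(7, 9)


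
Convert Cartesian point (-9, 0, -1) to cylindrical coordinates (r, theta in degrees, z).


r = sqrt((-9)^2 + 0^2) = 9
theta = atan2(0, -9) = 180 deg
z = -1

r = 9, theta = 180 deg, z = -1


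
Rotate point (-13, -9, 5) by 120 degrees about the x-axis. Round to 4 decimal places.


x' = -13
y' = -9*cos(120) - 5*sin(120) = 0.1699
z' = -9*sin(120) + 5*cos(120) = -10.2942

(-13, 0.1699, -10.2942)


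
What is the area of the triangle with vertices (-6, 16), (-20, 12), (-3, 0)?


Area = |x1(y2-y3) + x2(y3-y1) + x3(y1-y2)| / 2
= |-6*(12-0) + -20*(0-16) + -3*(16-12)| / 2
= 118

118


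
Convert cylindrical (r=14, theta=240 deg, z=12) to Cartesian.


x = 14 * cos(240) = -7
y = 14 * sin(240) = -12.1244
z = 12

(-7, -12.1244, 12)


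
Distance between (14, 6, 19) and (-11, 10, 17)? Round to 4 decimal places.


d = sqrt((-11-14)^2 + (10-6)^2 + (17-19)^2) = 25.3969

25.3969


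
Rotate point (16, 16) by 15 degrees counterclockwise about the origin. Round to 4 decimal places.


x' = 16*cos(15) - 16*sin(15) = 11.3137
y' = 16*sin(15) + 16*cos(15) = 19.5959

(11.3137, 19.5959)


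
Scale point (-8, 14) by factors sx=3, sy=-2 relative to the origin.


Scaling: (x*sx, y*sy) = (-8*3, 14*-2) = (-24, -28)

(-24, -28)


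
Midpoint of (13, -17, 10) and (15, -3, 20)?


Midpoint = ((13+15)/2, (-17+-3)/2, (10+20)/2) = (14, -10, 15)

(14, -10, 15)


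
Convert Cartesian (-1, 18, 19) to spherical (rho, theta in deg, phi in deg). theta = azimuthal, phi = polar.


rho = sqrt((-1)^2 + 18^2 + 19^2) = 26.1916
theta = atan2(18, -1) = 93.1798 deg
phi = acos(19/26.1916) = 43.4959 deg

rho = 26.1916, theta = 93.1798 deg, phi = 43.4959 deg


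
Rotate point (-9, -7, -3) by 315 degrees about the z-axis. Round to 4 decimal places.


x' = -9*cos(315) - -7*sin(315) = -11.3137
y' = -9*sin(315) + -7*cos(315) = 1.4142
z' = -3

(-11.3137, 1.4142, -3)


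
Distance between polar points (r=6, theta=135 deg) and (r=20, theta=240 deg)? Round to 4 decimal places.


d = sqrt(r1^2 + r2^2 - 2*r1*r2*cos(t2-t1))
d = sqrt(6^2 + 20^2 - 2*6*20*cos(240-135)) = 22.3185

22.3185


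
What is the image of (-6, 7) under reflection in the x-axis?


Reflection across x-axis: (x, y) -> (x, -y)
(-6, 7) -> (-6, -7)

(-6, -7)


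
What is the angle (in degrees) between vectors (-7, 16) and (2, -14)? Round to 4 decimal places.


dot = -7*2 + 16*-14 = -238
|u| = 17.4642, |v| = 14.1421
cos(angle) = -0.9636
angle = 164.5007 degrees

164.5007 degrees


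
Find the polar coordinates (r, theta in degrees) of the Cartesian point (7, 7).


r = sqrt(7^2 + 7^2) = 9.8995
theta = atan2(7, 7) = 45 degrees

r = 9.8995, theta = 45 degrees


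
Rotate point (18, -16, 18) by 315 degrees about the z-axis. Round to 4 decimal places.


x' = 18*cos(315) - -16*sin(315) = 1.4142
y' = 18*sin(315) + -16*cos(315) = -24.0416
z' = 18

(1.4142, -24.0416, 18)


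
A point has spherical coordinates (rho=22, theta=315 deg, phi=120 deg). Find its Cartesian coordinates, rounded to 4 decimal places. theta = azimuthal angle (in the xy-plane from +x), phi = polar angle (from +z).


x = 22 * sin(120) * cos(315) = 13.4722
y = 22 * sin(120) * sin(315) = -13.4722
z = 22 * cos(120) = -11

(13.4722, -13.4722, -11)


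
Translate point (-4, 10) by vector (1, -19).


Translation: (x+dx, y+dy) = (-4+1, 10+-19) = (-3, -9)

(-3, -9)


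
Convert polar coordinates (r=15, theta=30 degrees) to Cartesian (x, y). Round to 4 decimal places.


x = 15 * cos(30) = 12.9904
y = 15 * sin(30) = 7.5

(12.9904, 7.5)


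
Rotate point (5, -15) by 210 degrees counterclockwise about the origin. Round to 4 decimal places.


x' = 5*cos(210) - -15*sin(210) = -11.8301
y' = 5*sin(210) + -15*cos(210) = 10.4904

(-11.8301, 10.4904)


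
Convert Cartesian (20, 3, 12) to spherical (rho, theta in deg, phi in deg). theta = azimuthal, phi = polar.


rho = sqrt(20^2 + 3^2 + 12^2) = 23.516
theta = atan2(3, 20) = 8.5308 deg
phi = acos(12/23.516) = 59.3167 deg

rho = 23.516, theta = 8.5308 deg, phi = 59.3167 deg


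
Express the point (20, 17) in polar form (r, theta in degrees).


r = sqrt(20^2 + 17^2) = 26.2488
theta = atan2(17, 20) = 40.3645 degrees

r = 26.2488, theta = 40.3645 degrees


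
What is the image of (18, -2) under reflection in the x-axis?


Reflection across x-axis: (x, y) -> (x, -y)
(18, -2) -> (18, 2)

(18, 2)


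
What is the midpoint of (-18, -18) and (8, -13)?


Midpoint = ((-18+8)/2, (-18+-13)/2) = (-5, -15.5)

(-5, -15.5)


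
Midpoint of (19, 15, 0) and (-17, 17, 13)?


Midpoint = ((19+-17)/2, (15+17)/2, (0+13)/2) = (1, 16, 6.5)

(1, 16, 6.5)


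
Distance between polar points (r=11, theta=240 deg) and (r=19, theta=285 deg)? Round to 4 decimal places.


d = sqrt(r1^2 + r2^2 - 2*r1*r2*cos(t2-t1))
d = sqrt(11^2 + 19^2 - 2*11*19*cos(285-240)) = 13.6539

13.6539


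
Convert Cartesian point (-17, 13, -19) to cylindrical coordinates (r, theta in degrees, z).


r = sqrt((-17)^2 + 13^2) = 21.4009
theta = atan2(13, -17) = 142.5946 deg
z = -19

r = 21.4009, theta = 142.5946 deg, z = -19


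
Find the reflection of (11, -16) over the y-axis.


Reflection across y-axis: (x, y) -> (-x, y)
(11, -16) -> (-11, -16)

(-11, -16)


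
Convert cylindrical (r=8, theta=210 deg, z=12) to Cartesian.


x = 8 * cos(210) = -6.9282
y = 8 * sin(210) = -4
z = 12

(-6.9282, -4, 12)


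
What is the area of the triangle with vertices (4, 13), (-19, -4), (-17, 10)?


Area = |x1(y2-y3) + x2(y3-y1) + x3(y1-y2)| / 2
= |4*(-4-10) + -19*(10-13) + -17*(13--4)| / 2
= 144

144


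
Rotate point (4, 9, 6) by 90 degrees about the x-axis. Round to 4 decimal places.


x' = 4
y' = 9*cos(90) - 6*sin(90) = -6
z' = 9*sin(90) + 6*cos(90) = 9

(4, -6, 9)


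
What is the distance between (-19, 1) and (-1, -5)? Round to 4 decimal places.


d = sqrt((-1--19)^2 + (-5-1)^2) = 18.9737

18.9737


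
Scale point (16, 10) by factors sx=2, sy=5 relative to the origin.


Scaling: (x*sx, y*sy) = (16*2, 10*5) = (32, 50)

(32, 50)


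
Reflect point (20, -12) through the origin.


Reflection through origin: (x, y) -> (-x, -y)
(20, -12) -> (-20, 12)

(-20, 12)


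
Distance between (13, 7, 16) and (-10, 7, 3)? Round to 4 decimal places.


d = sqrt((-10-13)^2 + (7-7)^2 + (3-16)^2) = 26.4197

26.4197


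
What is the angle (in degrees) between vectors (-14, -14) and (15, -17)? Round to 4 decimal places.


dot = -14*15 + -14*-17 = 28
|u| = 19.799, |v| = 22.6716
cos(angle) = 0.0624
angle = 86.4237 degrees

86.4237 degrees


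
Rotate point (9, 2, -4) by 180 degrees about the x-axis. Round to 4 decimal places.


x' = 9
y' = 2*cos(180) - -4*sin(180) = -2
z' = 2*sin(180) + -4*cos(180) = 4

(9, -2, 4)


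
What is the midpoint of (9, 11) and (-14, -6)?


Midpoint = ((9+-14)/2, (11+-6)/2) = (-2.5, 2.5)

(-2.5, 2.5)


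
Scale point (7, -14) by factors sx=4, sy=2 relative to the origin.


Scaling: (x*sx, y*sy) = (7*4, -14*2) = (28, -28)

(28, -28)


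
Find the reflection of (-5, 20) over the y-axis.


Reflection across y-axis: (x, y) -> (-x, y)
(-5, 20) -> (5, 20)

(5, 20)


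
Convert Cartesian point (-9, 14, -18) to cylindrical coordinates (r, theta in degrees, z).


r = sqrt((-9)^2 + 14^2) = 16.6433
theta = atan2(14, -9) = 122.7352 deg
z = -18

r = 16.6433, theta = 122.7352 deg, z = -18


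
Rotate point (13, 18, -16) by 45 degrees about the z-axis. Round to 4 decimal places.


x' = 13*cos(45) - 18*sin(45) = -3.5355
y' = 13*sin(45) + 18*cos(45) = 21.9203
z' = -16

(-3.5355, 21.9203, -16)


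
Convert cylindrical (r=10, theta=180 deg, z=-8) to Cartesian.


x = 10 * cos(180) = -10
y = 10 * sin(180) = 0
z = -8

(-10, 0, -8)


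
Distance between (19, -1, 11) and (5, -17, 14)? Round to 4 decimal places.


d = sqrt((5-19)^2 + (-17--1)^2 + (14-11)^2) = 21.4709

21.4709


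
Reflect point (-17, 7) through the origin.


Reflection through origin: (x, y) -> (-x, -y)
(-17, 7) -> (17, -7)

(17, -7)


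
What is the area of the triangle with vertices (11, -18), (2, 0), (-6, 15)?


Area = |x1(y2-y3) + x2(y3-y1) + x3(y1-y2)| / 2
= |11*(0-15) + 2*(15--18) + -6*(-18-0)| / 2
= 4.5

4.5


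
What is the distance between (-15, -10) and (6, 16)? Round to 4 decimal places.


d = sqrt((6--15)^2 + (16--10)^2) = 33.4215

33.4215


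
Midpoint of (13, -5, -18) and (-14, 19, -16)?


Midpoint = ((13+-14)/2, (-5+19)/2, (-18+-16)/2) = (-0.5, 7, -17)

(-0.5, 7, -17)


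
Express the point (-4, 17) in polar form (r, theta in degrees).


r = sqrt((-4)^2 + 17^2) = 17.4642
theta = atan2(17, -4) = 103.2405 degrees

r = 17.4642, theta = 103.2405 degrees


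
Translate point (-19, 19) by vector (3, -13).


Translation: (x+dx, y+dy) = (-19+3, 19+-13) = (-16, 6)

(-16, 6)


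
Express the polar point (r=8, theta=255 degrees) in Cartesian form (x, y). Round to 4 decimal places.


x = 8 * cos(255) = -2.0706
y = 8 * sin(255) = -7.7274

(-2.0706, -7.7274)


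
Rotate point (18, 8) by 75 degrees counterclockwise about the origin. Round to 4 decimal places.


x' = 18*cos(75) - 8*sin(75) = -3.0687
y' = 18*sin(75) + 8*cos(75) = 19.4572

(-3.0687, 19.4572)


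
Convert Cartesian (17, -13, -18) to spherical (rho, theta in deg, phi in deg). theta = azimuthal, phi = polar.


rho = sqrt(17^2 + (-13)^2 + (-18)^2) = 27.9643
theta = atan2(-13, 17) = 322.5946 deg
phi = acos(-18/27.9643) = 130.0667 deg

rho = 27.9643, theta = 322.5946 deg, phi = 130.0667 deg


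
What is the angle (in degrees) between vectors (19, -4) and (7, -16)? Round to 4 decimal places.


dot = 19*7 + -4*-16 = 197
|u| = 19.4165, |v| = 17.4642
cos(angle) = 0.581
angle = 54.482 degrees

54.482 degrees


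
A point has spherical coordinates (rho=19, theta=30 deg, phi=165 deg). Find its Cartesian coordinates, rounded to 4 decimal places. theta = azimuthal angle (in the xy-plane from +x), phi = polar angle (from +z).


x = 19 * sin(165) * cos(30) = 4.2587
y = 19 * sin(165) * sin(30) = 2.4588
z = 19 * cos(165) = -18.3526

(4.2587, 2.4588, -18.3526)


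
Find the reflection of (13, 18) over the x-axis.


Reflection across x-axis: (x, y) -> (x, -y)
(13, 18) -> (13, -18)

(13, -18)


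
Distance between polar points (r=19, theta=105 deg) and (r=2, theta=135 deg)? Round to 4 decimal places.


d = sqrt(r1^2 + r2^2 - 2*r1*r2*cos(t2-t1))
d = sqrt(19^2 + 2^2 - 2*19*2*cos(135-105)) = 17.2969

17.2969


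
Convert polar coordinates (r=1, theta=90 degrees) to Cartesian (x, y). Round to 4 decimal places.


x = 1 * cos(90) = 0
y = 1 * sin(90) = 1

(0, 1)


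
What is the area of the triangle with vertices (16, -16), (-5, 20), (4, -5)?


Area = |x1(y2-y3) + x2(y3-y1) + x3(y1-y2)| / 2
= |16*(20--5) + -5*(-5--16) + 4*(-16-20)| / 2
= 100.5

100.5


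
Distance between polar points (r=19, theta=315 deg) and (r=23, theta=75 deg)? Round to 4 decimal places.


d = sqrt(r1^2 + r2^2 - 2*r1*r2*cos(t2-t1))
d = sqrt(19^2 + 23^2 - 2*19*23*cos(75-315)) = 36.428

36.428


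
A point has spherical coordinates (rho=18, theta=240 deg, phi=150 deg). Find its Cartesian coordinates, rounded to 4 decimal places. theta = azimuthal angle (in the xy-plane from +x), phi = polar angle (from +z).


x = 18 * sin(150) * cos(240) = -4.5
y = 18 * sin(150) * sin(240) = -7.7942
z = 18 * cos(150) = -15.5885

(-4.5, -7.7942, -15.5885)


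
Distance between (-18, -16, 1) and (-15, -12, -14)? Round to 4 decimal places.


d = sqrt((-15--18)^2 + (-12--16)^2 + (-14-1)^2) = 15.8114

15.8114


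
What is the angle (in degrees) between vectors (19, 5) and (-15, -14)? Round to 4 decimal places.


dot = 19*-15 + 5*-14 = -355
|u| = 19.6469, |v| = 20.5183
cos(angle) = -0.8806
angle = 151.7185 degrees

151.7185 degrees


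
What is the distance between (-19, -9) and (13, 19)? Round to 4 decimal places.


d = sqrt((13--19)^2 + (19--9)^2) = 42.5206

42.5206


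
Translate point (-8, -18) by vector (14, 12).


Translation: (x+dx, y+dy) = (-8+14, -18+12) = (6, -6)

(6, -6)


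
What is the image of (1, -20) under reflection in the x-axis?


Reflection across x-axis: (x, y) -> (x, -y)
(1, -20) -> (1, 20)

(1, 20)


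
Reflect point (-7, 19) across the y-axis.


Reflection across y-axis: (x, y) -> (-x, y)
(-7, 19) -> (7, 19)

(7, 19)


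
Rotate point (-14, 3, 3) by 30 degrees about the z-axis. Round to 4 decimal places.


x' = -14*cos(30) - 3*sin(30) = -13.6244
y' = -14*sin(30) + 3*cos(30) = -4.4019
z' = 3

(-13.6244, -4.4019, 3)


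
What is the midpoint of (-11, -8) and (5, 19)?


Midpoint = ((-11+5)/2, (-8+19)/2) = (-3, 5.5)

(-3, 5.5)


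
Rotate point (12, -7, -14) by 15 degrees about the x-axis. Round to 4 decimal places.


x' = 12
y' = -7*cos(15) - -14*sin(15) = -3.138
z' = -7*sin(15) + -14*cos(15) = -15.3347

(12, -3.138, -15.3347)


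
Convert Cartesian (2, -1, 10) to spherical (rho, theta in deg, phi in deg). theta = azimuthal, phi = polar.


rho = sqrt(2^2 + (-1)^2 + 10^2) = 10.247
theta = atan2(-1, 2) = 333.4349 deg
phi = acos(10/10.247) = 12.6044 deg

rho = 10.247, theta = 333.4349 deg, phi = 12.6044 deg


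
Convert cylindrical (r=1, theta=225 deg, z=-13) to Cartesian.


x = 1 * cos(225) = -0.7071
y = 1 * sin(225) = -0.7071
z = -13

(-0.7071, -0.7071, -13)


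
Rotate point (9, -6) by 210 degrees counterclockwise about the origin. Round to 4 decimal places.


x' = 9*cos(210) - -6*sin(210) = -10.7942
y' = 9*sin(210) + -6*cos(210) = 0.6962

(-10.7942, 0.6962)


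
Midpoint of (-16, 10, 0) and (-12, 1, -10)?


Midpoint = ((-16+-12)/2, (10+1)/2, (0+-10)/2) = (-14, 5.5, -5)

(-14, 5.5, -5)


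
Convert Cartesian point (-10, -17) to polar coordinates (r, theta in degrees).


r = sqrt((-10)^2 + (-17)^2) = 19.7231
theta = atan2(-17, -10) = 239.5345 degrees

r = 19.7231, theta = 239.5345 degrees


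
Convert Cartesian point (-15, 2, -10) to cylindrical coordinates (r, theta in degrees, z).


r = sqrt((-15)^2 + 2^2) = 15.1327
theta = atan2(2, -15) = 172.4054 deg
z = -10

r = 15.1327, theta = 172.4054 deg, z = -10


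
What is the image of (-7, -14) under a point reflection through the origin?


Reflection through origin: (x, y) -> (-x, -y)
(-7, -14) -> (7, 14)

(7, 14)


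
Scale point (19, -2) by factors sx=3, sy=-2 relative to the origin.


Scaling: (x*sx, y*sy) = (19*3, -2*-2) = (57, 4)

(57, 4)


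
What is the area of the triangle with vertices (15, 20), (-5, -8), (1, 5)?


Area = |x1(y2-y3) + x2(y3-y1) + x3(y1-y2)| / 2
= |15*(-8-5) + -5*(5-20) + 1*(20--8)| / 2
= 46

46


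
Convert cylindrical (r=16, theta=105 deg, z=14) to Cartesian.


x = 16 * cos(105) = -4.1411
y = 16 * sin(105) = 15.4548
z = 14

(-4.1411, 15.4548, 14)


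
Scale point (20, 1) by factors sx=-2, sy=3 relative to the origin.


Scaling: (x*sx, y*sy) = (20*-2, 1*3) = (-40, 3)

(-40, 3)


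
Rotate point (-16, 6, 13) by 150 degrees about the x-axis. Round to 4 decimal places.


x' = -16
y' = 6*cos(150) - 13*sin(150) = -11.6962
z' = 6*sin(150) + 13*cos(150) = -8.2583

(-16, -11.6962, -8.2583)


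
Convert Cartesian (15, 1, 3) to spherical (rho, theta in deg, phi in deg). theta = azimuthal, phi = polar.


rho = sqrt(15^2 + 1^2 + 3^2) = 15.3297
theta = atan2(1, 15) = 3.8141 deg
phi = acos(3/15.3297) = 78.7145 deg

rho = 15.3297, theta = 3.8141 deg, phi = 78.7145 deg


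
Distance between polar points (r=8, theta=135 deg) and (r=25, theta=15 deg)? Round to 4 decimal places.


d = sqrt(r1^2 + r2^2 - 2*r1*r2*cos(t2-t1))
d = sqrt(8^2 + 25^2 - 2*8*25*cos(15-135)) = 29.8161

29.8161


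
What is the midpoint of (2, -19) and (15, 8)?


Midpoint = ((2+15)/2, (-19+8)/2) = (8.5, -5.5)

(8.5, -5.5)


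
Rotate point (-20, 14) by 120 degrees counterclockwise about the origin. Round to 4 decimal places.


x' = -20*cos(120) - 14*sin(120) = -2.1244
y' = -20*sin(120) + 14*cos(120) = -24.3205

(-2.1244, -24.3205)


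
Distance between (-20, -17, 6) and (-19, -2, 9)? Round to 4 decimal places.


d = sqrt((-19--20)^2 + (-2--17)^2 + (9-6)^2) = 15.3297

15.3297


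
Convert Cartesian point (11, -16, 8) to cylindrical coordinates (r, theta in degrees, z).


r = sqrt(11^2 + (-16)^2) = 19.4165
theta = atan2(-16, 11) = 304.5085 deg
z = 8

r = 19.4165, theta = 304.5085 deg, z = 8


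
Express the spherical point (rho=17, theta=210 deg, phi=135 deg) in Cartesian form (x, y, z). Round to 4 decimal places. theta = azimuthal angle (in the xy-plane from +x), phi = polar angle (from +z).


x = 17 * sin(135) * cos(210) = -10.4103
y = 17 * sin(135) * sin(210) = -6.0104
z = 17 * cos(135) = -12.0208

(-10.4103, -6.0104, -12.0208)


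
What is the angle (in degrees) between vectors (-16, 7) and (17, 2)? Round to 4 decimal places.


dot = -16*17 + 7*2 = -258
|u| = 17.4642, |v| = 17.1172
cos(angle) = -0.8631
angle = 149.6608 degrees

149.6608 degrees


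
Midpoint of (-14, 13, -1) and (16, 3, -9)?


Midpoint = ((-14+16)/2, (13+3)/2, (-1+-9)/2) = (1, 8, -5)

(1, 8, -5)


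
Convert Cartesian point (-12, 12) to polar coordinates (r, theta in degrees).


r = sqrt((-12)^2 + 12^2) = 16.9706
theta = atan2(12, -12) = 135 degrees

r = 16.9706, theta = 135 degrees


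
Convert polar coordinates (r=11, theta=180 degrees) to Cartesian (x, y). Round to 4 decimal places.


x = 11 * cos(180) = -11
y = 11 * sin(180) = 0

(-11, 0)


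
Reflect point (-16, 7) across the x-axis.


Reflection across x-axis: (x, y) -> (x, -y)
(-16, 7) -> (-16, -7)

(-16, -7)


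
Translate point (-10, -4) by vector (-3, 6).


Translation: (x+dx, y+dy) = (-10+-3, -4+6) = (-13, 2)

(-13, 2)


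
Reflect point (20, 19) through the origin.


Reflection through origin: (x, y) -> (-x, -y)
(20, 19) -> (-20, -19)

(-20, -19)


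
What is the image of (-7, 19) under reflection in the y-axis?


Reflection across y-axis: (x, y) -> (-x, y)
(-7, 19) -> (7, 19)

(7, 19)


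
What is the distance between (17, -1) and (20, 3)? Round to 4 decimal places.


d = sqrt((20-17)^2 + (3--1)^2) = 5

5


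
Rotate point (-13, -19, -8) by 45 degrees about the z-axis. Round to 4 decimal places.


x' = -13*cos(45) - -19*sin(45) = 4.2426
y' = -13*sin(45) + -19*cos(45) = -22.6274
z' = -8

(4.2426, -22.6274, -8)


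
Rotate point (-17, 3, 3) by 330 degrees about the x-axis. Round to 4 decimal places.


x' = -17
y' = 3*cos(330) - 3*sin(330) = 4.0981
z' = 3*sin(330) + 3*cos(330) = 1.0981

(-17, 4.0981, 1.0981)


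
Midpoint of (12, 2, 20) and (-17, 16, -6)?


Midpoint = ((12+-17)/2, (2+16)/2, (20+-6)/2) = (-2.5, 9, 7)

(-2.5, 9, 7)


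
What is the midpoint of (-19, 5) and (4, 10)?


Midpoint = ((-19+4)/2, (5+10)/2) = (-7.5, 7.5)

(-7.5, 7.5)


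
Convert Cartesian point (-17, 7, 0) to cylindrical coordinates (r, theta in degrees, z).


r = sqrt((-17)^2 + 7^2) = 18.3848
theta = atan2(7, -17) = 157.6199 deg
z = 0

r = 18.3848, theta = 157.6199 deg, z = 0


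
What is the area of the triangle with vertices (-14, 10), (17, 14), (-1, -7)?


Area = |x1(y2-y3) + x2(y3-y1) + x3(y1-y2)| / 2
= |-14*(14--7) + 17*(-7-10) + -1*(10-14)| / 2
= 289.5

289.5


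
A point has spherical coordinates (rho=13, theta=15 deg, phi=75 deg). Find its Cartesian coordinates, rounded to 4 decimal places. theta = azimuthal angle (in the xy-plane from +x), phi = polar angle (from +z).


x = 13 * sin(75) * cos(15) = 12.1292
y = 13 * sin(75) * sin(15) = 3.25
z = 13 * cos(75) = 3.3646

(12.1292, 3.25, 3.3646)


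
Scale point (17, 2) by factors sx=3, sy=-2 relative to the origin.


Scaling: (x*sx, y*sy) = (17*3, 2*-2) = (51, -4)

(51, -4)


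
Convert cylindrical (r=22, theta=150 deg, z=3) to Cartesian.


x = 22 * cos(150) = -19.0526
y = 22 * sin(150) = 11
z = 3

(-19.0526, 11, 3)


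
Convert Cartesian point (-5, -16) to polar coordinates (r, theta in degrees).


r = sqrt((-5)^2 + (-16)^2) = 16.7631
theta = atan2(-16, -5) = 252.646 degrees

r = 16.7631, theta = 252.646 degrees


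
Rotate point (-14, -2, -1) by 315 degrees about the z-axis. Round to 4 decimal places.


x' = -14*cos(315) - -2*sin(315) = -11.3137
y' = -14*sin(315) + -2*cos(315) = 8.4853
z' = -1

(-11.3137, 8.4853, -1)


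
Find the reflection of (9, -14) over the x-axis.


Reflection across x-axis: (x, y) -> (x, -y)
(9, -14) -> (9, 14)

(9, 14)


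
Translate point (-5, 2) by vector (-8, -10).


Translation: (x+dx, y+dy) = (-5+-8, 2+-10) = (-13, -8)

(-13, -8)


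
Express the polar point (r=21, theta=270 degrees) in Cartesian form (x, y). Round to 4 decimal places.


x = 21 * cos(270) = 0
y = 21 * sin(270) = -21

(0, -21)


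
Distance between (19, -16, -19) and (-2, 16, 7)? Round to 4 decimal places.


d = sqrt((-2-19)^2 + (16--16)^2 + (7--19)^2) = 46.2709

46.2709


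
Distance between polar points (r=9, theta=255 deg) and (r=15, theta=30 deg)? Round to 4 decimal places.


d = sqrt(r1^2 + r2^2 - 2*r1*r2*cos(t2-t1))
d = sqrt(9^2 + 15^2 - 2*9*15*cos(30-255)) = 22.2917

22.2917


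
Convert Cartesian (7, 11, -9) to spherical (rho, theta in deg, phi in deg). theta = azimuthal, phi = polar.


rho = sqrt(7^2 + 11^2 + (-9)^2) = 15.843
theta = atan2(11, 7) = 57.5288 deg
phi = acos(-9/15.843) = 124.6161 deg

rho = 15.843, theta = 57.5288 deg, phi = 124.6161 deg


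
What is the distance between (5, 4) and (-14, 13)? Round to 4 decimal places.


d = sqrt((-14-5)^2 + (13-4)^2) = 21.0238

21.0238


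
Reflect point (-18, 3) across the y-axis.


Reflection across y-axis: (x, y) -> (-x, y)
(-18, 3) -> (18, 3)

(18, 3)


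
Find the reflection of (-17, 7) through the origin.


Reflection through origin: (x, y) -> (-x, -y)
(-17, 7) -> (17, -7)

(17, -7)


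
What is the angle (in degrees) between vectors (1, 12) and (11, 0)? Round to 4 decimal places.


dot = 1*11 + 12*0 = 11
|u| = 12.0416, |v| = 11
cos(angle) = 0.083
angle = 85.2364 degrees

85.2364 degrees


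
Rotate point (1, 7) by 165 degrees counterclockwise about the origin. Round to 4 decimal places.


x' = 1*cos(165) - 7*sin(165) = -2.7777
y' = 1*sin(165) + 7*cos(165) = -6.5027

(-2.7777, -6.5027)


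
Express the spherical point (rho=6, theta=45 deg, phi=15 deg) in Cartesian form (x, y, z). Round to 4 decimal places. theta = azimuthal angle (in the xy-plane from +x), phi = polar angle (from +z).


x = 6 * sin(15) * cos(45) = 1.0981
y = 6 * sin(15) * sin(45) = 1.0981
z = 6 * cos(15) = 5.7956

(1.0981, 1.0981, 5.7956)


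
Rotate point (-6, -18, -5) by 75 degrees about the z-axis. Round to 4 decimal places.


x' = -6*cos(75) - -18*sin(75) = 15.8338
y' = -6*sin(75) + -18*cos(75) = -10.4543
z' = -5

(15.8338, -10.4543, -5)


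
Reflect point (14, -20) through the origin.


Reflection through origin: (x, y) -> (-x, -y)
(14, -20) -> (-14, 20)

(-14, 20)


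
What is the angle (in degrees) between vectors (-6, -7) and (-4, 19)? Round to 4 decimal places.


dot = -6*-4 + -7*19 = -109
|u| = 9.2195, |v| = 19.4165
cos(angle) = -0.6089
angle = 127.51 degrees

127.51 degrees


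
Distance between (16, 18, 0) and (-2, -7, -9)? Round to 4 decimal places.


d = sqrt((-2-16)^2 + (-7-18)^2 + (-9-0)^2) = 32.0936

32.0936


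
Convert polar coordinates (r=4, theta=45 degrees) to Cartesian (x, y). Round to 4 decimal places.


x = 4 * cos(45) = 2.8284
y = 4 * sin(45) = 2.8284

(2.8284, 2.8284)
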